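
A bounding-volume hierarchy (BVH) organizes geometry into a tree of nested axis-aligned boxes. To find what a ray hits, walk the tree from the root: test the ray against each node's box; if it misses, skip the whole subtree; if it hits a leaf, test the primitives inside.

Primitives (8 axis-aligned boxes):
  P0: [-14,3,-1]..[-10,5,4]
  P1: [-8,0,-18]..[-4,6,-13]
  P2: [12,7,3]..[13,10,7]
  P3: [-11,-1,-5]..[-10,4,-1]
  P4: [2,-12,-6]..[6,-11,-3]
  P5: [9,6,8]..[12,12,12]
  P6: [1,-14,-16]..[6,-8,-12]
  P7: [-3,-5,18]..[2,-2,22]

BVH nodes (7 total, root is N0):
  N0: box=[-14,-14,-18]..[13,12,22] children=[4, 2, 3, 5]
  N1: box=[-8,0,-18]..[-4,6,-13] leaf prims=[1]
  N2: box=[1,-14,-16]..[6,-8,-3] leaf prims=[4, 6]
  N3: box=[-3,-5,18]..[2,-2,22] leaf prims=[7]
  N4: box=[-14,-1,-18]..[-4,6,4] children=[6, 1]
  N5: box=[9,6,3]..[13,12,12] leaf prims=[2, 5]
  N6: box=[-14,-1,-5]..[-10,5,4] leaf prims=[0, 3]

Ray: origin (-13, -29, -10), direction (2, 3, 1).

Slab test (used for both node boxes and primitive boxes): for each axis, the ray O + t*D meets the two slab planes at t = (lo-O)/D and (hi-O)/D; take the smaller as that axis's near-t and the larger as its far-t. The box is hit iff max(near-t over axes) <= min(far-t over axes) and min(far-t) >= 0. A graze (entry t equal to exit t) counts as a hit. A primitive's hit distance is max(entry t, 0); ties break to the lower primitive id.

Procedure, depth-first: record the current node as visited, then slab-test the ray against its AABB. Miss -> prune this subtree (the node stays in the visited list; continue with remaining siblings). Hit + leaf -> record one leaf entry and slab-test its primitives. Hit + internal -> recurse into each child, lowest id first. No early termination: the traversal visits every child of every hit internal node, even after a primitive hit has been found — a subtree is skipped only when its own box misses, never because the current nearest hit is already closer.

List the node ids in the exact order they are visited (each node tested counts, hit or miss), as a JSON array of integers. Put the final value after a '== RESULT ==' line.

Trace the traversal:
N0 x:[-1/2,13] y:[5,41/3] z:[-8,32] -> hit [5,13], descend [2, 3, 4, 5]
  N2 x:[7,19/2] y:[5,7] z:[-6,7] -> hit [7,7] leaf, test {P4(miss), P6(miss)}
  N3 x:[5,15/2] y:[8,9] z:[28,32] -> miss, prune
  N4 x:[-1/2,9/2] y:[28/3,35/3] z:[-8,14] -> miss, prune
  N5 x:[11,13] y:[35/3,41/3] z:[13,22] -> hit [13,13] leaf, test {P2@t=13, P5(miss)}

5 AABB tests over nodes [0, 2, 3, 4, 5]; 2 leaves entered; closest P2.

== RESULT ==
[0, 2, 3, 4, 5]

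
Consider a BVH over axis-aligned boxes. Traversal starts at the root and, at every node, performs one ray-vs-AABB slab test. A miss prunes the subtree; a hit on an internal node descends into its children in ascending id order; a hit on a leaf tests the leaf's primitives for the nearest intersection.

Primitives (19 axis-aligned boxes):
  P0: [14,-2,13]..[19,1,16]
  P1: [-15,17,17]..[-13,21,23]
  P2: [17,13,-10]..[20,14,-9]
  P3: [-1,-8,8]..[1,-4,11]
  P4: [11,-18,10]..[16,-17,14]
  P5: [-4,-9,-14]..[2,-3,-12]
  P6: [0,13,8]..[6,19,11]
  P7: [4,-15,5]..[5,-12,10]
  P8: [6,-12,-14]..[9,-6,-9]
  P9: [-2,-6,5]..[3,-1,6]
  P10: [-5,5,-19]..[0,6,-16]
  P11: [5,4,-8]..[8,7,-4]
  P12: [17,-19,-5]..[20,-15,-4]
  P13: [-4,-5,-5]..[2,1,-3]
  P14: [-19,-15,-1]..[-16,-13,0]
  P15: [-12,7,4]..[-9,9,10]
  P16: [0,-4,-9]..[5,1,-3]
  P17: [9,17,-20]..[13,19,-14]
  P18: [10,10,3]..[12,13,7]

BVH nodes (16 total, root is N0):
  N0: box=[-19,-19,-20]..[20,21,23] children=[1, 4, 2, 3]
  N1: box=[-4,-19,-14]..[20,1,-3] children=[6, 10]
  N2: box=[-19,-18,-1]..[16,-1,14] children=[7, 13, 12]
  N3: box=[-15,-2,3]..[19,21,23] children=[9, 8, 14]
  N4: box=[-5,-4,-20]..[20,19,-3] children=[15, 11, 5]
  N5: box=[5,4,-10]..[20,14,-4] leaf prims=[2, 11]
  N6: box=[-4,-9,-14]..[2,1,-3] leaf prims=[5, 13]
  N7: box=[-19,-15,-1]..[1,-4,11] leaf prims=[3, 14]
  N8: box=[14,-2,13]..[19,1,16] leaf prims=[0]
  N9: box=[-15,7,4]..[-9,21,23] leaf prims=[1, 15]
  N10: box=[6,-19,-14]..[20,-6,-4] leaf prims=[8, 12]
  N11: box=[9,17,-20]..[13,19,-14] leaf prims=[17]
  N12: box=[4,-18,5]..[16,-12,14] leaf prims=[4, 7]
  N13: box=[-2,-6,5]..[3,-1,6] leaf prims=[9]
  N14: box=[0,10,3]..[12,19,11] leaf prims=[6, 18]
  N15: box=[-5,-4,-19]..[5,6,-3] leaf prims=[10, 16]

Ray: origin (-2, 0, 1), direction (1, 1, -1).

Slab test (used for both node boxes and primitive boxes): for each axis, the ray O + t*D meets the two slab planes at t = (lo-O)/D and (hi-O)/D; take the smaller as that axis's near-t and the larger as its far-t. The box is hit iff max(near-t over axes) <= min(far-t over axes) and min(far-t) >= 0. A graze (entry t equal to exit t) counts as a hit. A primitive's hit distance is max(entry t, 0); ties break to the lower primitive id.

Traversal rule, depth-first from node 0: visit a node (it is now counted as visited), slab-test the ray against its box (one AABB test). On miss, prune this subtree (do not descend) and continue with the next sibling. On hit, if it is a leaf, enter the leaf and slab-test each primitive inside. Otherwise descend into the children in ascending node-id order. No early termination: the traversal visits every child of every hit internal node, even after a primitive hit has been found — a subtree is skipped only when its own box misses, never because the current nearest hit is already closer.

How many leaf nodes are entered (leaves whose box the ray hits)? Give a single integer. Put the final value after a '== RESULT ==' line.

Walk:
N0 x:[-17,22] y:[-19,21] z:[-22,21] -> hit [-17,21], descend [1, 2, 3, 4]
  N1 x:[-2,22] y:[-19,1] z:[4,15] -> miss, prune
  N2 x:[-17,18] y:[-18,-1] z:[-13,2] -> miss, prune
  N3 x:[-13,21] y:[-2,21] z:[-22,-2] -> miss, prune
  N4 x:[-3,22] y:[-4,19] z:[4,21] -> hit [4,19], descend [5, 11, 15]
    N5 x:[7,22] y:[4,14] z:[5,11] -> hit [7,11] leaf, test {P2(miss), P11@t=7}
    N11 x:[11,15] y:[17,19] z:[15,21] -> miss, prune
    N15 x:[-3,7] y:[-4,6] z:[4,20] -> hit [4,6] leaf, test {P10(miss), P16(miss)}

Visited [0, 1, 2, 3, 4, 5, 11, 15]. Tests: 8 box, 2 leaf. Nearest: P11.

== RESULT ==
2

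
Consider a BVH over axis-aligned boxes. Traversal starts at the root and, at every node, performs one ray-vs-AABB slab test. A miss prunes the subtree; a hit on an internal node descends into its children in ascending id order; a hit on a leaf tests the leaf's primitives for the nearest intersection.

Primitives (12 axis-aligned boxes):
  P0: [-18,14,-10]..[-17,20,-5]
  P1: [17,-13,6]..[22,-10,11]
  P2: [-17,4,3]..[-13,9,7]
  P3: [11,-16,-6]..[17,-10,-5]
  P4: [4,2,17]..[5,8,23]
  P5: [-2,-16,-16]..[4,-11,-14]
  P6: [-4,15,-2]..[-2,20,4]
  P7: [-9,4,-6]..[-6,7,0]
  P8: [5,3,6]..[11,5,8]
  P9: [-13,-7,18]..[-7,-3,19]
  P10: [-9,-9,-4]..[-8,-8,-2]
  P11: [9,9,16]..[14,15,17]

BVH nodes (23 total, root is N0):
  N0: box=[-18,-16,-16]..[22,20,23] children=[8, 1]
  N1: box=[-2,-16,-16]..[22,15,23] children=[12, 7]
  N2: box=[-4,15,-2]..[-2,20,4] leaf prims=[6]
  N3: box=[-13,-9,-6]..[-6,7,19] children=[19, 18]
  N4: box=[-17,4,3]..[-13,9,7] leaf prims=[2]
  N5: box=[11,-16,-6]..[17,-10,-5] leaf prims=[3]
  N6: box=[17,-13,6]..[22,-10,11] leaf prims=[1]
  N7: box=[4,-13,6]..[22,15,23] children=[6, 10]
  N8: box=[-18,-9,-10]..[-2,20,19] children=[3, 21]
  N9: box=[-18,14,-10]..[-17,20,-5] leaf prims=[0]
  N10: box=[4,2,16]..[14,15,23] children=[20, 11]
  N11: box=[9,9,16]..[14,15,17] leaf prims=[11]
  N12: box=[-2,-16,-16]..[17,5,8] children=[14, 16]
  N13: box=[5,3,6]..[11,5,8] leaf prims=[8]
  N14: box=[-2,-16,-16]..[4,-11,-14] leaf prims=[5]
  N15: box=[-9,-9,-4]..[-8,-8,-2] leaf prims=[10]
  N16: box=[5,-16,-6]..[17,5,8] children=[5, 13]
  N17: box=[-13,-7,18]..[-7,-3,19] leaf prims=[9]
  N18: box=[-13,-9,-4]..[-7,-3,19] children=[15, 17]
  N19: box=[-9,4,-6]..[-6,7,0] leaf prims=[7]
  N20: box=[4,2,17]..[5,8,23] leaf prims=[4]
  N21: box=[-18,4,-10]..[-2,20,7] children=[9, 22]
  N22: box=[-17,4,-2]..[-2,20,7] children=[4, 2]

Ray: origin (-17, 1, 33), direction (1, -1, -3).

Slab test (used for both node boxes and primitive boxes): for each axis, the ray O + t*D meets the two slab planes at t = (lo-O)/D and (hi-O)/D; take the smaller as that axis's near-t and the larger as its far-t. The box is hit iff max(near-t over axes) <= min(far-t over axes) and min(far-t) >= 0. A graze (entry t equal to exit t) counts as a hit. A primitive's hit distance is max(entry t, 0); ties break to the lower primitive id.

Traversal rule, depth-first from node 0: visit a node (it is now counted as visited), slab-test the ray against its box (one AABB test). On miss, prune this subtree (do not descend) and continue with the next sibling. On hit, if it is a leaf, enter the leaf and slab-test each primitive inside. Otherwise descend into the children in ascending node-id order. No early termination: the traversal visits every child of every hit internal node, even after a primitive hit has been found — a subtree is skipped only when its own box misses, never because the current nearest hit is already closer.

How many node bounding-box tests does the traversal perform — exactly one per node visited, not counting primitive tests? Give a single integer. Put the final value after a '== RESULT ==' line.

Trace the traversal:
N0 x:[-1,39] y:[-19,17] z:[10/3,49/3] -> hit [10/3,49/3], descend [1, 8]
  N1 x:[15,39] y:[-14,17] z:[10/3,49/3] -> hit [15,49/3], descend [7, 12]
    N7 x:[21,39] y:[-14,14] z:[10/3,9] -> miss, prune
    N12 x:[15,34] y:[-4,17] z:[25/3,49/3] -> hit [15,49/3], descend [14, 16]
      N14 x:[15,21] y:[12,17] z:[47/3,49/3] -> hit [47/3,49/3] leaf, test {P5@t=47/3}
      N16 x:[22,34] y:[-4,17] z:[25/3,13] -> miss, prune
  N8 x:[-1,15] y:[-19,10] z:[14/3,43/3] -> hit [14/3,10], descend [3, 21]
    N3 x:[4,11] y:[-6,10] z:[14/3,13] -> hit [14/3,10], descend [18, 19]
      N18 x:[4,10] y:[4,10] z:[14/3,37/3] -> hit [14/3,10], descend [15, 17]
        N15 x:[8,9] y:[9,10] z:[35/3,37/3] -> miss, prune
        N17 x:[4,10] y:[4,8] z:[14/3,5] -> hit [14/3,5] leaf, test {P9@t=14/3}
      N19 x:[8,11] y:[-6,-3] z:[11,13] -> miss, prune
    N21 x:[-1,15] y:[-19,-3] z:[26/3,43/3] -> miss, prune

13 AABB tests over nodes [0, 1, 7, 12, 14, 16, 8, 3, 18, 15, 17, 19, 21]; 2 leaves entered; closest P9.

== RESULT ==
13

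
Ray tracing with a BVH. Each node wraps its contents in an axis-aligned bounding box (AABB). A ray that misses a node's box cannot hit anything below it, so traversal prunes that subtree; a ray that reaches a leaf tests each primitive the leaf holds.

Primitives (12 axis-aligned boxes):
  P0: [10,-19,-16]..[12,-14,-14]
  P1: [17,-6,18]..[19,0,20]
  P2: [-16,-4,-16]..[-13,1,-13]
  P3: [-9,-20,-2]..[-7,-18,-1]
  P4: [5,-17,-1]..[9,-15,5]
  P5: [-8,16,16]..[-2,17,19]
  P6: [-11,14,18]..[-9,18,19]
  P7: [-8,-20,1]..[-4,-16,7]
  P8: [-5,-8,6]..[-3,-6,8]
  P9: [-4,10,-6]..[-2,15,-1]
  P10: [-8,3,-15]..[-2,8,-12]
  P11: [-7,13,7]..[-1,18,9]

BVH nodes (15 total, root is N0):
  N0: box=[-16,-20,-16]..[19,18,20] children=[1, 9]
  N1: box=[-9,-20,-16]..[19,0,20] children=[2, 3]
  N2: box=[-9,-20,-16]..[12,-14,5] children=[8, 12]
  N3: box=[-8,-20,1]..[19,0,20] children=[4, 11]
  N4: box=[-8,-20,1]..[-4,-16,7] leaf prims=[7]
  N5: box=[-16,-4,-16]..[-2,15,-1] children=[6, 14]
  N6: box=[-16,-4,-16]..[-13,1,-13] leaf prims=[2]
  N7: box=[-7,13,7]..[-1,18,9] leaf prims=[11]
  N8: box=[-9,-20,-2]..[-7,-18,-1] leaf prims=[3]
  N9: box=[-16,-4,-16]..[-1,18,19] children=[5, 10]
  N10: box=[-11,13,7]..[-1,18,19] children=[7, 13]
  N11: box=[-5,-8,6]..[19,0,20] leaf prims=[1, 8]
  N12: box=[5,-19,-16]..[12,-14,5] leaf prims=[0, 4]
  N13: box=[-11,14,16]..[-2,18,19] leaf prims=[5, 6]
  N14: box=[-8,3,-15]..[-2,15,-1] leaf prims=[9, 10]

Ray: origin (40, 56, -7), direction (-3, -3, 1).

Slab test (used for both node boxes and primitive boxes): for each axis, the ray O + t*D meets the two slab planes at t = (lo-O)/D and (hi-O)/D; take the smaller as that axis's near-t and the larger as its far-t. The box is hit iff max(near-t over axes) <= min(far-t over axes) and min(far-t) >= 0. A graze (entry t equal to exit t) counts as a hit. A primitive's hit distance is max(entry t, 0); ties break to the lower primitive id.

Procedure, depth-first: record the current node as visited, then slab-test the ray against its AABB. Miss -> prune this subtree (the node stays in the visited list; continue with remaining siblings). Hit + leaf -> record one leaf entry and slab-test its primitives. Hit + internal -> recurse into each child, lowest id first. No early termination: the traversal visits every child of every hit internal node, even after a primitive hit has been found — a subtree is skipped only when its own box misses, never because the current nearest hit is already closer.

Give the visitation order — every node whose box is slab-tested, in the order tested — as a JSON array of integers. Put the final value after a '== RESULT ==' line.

Traverse from the root:
N0 x:[7,56/3] y:[38/3,76/3] z:[-9,27] -> hit [38/3,56/3], descend [1, 9]
  N1 x:[7,49/3] y:[56/3,76/3] z:[-9,27] -> miss, prune
  N9 x:[41/3,56/3] y:[38/3,20] z:[-9,26] -> hit [41/3,56/3], descend [5, 10]
    N5 x:[14,56/3] y:[41/3,20] z:[-9,6] -> miss, prune
    N10 x:[41/3,17] y:[38/3,43/3] z:[14,26] -> hit [14,43/3], descend [7, 13]
      N7 x:[41/3,47/3] y:[38/3,43/3] z:[14,16] -> hit [14,43/3] leaf, test {P11@t=14}
      N13 x:[14,17] y:[38/3,14] z:[23,26] -> miss, prune

order=[0, 1, 9, 5, 10, 7, 13]  |boxes|=7  |leaves|=1  hit=P11

== RESULT ==
[0, 1, 9, 5, 10, 7, 13]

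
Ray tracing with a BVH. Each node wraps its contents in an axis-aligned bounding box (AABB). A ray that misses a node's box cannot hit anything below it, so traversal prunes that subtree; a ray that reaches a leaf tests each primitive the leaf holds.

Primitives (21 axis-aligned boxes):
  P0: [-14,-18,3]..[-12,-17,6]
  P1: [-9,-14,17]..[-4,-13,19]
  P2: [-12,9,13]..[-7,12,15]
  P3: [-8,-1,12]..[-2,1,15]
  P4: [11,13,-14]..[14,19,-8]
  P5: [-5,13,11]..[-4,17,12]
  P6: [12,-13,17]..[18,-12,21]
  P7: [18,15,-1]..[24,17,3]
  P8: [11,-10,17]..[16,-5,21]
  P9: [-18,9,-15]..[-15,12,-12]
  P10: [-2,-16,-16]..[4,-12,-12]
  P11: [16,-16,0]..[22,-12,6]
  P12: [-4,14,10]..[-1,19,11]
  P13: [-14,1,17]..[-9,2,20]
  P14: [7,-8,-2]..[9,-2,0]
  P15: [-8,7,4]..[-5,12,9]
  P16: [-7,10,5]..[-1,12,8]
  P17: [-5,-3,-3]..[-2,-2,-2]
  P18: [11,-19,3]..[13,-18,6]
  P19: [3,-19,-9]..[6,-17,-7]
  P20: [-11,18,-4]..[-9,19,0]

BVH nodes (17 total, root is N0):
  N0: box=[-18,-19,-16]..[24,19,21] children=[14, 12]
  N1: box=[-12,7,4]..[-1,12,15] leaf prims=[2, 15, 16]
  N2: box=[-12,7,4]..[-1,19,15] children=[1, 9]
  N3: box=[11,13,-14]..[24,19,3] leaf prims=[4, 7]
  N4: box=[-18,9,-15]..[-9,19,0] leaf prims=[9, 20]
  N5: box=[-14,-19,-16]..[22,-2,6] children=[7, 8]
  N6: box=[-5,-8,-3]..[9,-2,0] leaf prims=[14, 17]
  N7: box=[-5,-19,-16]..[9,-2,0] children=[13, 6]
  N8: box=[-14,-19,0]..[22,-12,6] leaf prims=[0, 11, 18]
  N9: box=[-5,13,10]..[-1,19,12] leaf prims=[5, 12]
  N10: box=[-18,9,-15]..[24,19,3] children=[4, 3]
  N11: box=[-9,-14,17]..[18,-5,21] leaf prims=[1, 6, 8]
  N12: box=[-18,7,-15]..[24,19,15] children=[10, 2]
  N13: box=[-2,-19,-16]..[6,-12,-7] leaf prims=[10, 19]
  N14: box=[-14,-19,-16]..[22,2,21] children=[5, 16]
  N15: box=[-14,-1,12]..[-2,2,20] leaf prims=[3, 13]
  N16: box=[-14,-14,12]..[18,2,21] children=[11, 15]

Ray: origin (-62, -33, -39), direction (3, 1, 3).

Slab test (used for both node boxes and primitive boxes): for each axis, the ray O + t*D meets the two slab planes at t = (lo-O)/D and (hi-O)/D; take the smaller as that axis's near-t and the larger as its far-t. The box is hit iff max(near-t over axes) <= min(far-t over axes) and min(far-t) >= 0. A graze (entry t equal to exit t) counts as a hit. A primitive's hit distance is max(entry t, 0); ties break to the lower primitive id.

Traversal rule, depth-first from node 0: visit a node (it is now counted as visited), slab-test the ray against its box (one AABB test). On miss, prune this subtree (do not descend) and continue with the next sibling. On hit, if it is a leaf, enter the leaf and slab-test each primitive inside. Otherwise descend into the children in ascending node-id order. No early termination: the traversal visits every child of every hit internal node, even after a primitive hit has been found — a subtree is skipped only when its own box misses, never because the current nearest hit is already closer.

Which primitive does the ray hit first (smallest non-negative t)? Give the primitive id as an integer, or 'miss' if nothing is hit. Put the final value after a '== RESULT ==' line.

Traverse from the root:
N0 x:[44/3,86/3] y:[14,52] z:[23/3,20] -> hit [44/3,20], descend [12, 14]
  N12 x:[44/3,86/3] y:[40,52] z:[8,18] -> miss, prune
  N14 x:[16,28] y:[14,35] z:[23/3,20] -> hit [16,20], descend [5, 16]
    N5 x:[16,28] y:[14,31] z:[23/3,15] -> miss, prune
    N16 x:[16,80/3] y:[19,35] z:[17,20] -> hit [19,20], descend [11, 15]
      N11 x:[53/3,80/3] y:[19,28] z:[56/3,20] -> hit [19,20] leaf, test {P1@t=19, P6(miss), P8(miss)}
      N15 x:[16,20] y:[32,35] z:[17,59/3] -> miss, prune

Visited [0, 12, 14, 5, 16, 11, 15]. Tests: 7 box, 1 leaf. Nearest: P1.

== RESULT ==
1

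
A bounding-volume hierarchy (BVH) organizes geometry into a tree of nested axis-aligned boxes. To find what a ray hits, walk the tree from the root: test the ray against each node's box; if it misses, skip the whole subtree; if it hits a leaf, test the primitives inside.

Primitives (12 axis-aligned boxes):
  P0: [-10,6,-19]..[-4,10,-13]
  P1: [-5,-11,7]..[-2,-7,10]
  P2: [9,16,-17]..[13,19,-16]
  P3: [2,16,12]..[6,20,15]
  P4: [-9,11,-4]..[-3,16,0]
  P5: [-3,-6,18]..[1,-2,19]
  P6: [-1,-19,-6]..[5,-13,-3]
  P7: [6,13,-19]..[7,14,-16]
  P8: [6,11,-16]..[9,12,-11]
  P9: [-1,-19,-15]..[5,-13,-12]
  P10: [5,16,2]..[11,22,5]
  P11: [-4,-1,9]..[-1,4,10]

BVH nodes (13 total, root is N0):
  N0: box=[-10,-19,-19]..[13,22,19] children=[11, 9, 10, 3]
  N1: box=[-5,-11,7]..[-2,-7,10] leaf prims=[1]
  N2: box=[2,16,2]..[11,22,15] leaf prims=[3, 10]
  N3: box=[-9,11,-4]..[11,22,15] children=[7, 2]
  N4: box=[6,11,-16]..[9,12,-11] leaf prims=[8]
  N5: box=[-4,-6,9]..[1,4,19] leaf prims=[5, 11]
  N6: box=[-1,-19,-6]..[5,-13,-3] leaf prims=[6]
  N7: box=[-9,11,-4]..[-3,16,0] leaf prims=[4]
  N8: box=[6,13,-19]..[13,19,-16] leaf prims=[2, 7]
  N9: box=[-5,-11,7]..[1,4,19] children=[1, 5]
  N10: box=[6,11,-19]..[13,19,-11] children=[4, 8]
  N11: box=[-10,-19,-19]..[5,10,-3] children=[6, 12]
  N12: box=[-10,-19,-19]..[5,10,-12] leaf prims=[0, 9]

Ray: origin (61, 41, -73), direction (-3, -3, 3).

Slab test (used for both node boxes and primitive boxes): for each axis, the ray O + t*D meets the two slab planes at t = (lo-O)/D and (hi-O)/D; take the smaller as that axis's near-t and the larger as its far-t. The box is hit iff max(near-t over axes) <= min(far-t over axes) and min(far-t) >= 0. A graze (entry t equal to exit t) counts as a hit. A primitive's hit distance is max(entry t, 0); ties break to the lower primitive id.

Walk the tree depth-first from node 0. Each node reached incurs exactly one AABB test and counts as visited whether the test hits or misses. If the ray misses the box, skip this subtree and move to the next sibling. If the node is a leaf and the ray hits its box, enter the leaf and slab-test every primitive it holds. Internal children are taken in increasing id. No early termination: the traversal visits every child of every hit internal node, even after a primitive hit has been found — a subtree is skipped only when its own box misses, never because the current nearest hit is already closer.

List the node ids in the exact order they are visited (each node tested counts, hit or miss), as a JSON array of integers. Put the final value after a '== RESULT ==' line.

Walk:
N0 x:[16,71/3] y:[19/3,20] z:[18,92/3] -> hit [18,20], descend [3, 9, 10, 11]
  N3 x:[50/3,70/3] y:[19/3,10] z:[23,88/3] -> miss, prune
  N9 x:[20,22] y:[37/3,52/3] z:[80/3,92/3] -> miss, prune
  N10 x:[16,55/3] y:[22/3,10] z:[18,62/3] -> miss, prune
  N11 x:[56/3,71/3] y:[31/3,20] z:[18,70/3] -> hit [56/3,20], descend [6, 12]
    N6 x:[56/3,62/3] y:[18,20] z:[67/3,70/3] -> miss, prune
    N12 x:[56/3,71/3] y:[31/3,20] z:[18,61/3] -> hit [56/3,20] leaf, test {P0(miss), P9@t=58/3}

Visited [0, 3, 9, 10, 11, 6, 12]. Tests: 7 box, 1 leaf. Nearest: P9.

== RESULT ==
[0, 3, 9, 10, 11, 6, 12]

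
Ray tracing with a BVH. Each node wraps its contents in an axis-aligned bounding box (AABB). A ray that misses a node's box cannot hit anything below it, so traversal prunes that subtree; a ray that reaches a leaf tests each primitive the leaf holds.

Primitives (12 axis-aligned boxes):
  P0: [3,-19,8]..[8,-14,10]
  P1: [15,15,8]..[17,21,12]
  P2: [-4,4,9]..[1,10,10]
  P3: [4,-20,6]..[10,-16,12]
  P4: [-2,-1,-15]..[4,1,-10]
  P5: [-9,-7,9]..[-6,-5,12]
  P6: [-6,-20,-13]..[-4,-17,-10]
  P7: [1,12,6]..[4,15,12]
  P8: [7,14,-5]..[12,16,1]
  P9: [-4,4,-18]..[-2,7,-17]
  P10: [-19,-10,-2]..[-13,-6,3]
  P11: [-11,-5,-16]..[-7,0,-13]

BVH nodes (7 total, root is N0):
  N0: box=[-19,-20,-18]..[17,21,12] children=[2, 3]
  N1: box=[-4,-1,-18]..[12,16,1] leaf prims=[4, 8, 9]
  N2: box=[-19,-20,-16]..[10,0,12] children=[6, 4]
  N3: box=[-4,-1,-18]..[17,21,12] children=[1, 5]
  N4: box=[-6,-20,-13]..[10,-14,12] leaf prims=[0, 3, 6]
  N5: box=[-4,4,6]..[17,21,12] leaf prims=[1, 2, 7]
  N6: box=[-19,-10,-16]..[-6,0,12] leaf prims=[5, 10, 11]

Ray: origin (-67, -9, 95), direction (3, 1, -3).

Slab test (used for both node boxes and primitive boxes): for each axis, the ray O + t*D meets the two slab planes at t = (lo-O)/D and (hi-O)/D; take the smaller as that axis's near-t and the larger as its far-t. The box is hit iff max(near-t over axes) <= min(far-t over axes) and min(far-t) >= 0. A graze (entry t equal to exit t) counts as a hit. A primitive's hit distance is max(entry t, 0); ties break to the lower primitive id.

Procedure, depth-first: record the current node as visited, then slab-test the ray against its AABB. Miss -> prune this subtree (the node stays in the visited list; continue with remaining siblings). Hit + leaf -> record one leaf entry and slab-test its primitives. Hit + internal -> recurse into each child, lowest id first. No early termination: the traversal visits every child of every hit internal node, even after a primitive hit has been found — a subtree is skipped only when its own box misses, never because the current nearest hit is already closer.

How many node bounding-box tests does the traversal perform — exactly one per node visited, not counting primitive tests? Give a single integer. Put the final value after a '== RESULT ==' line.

Walk:
N0 x:[16,28] y:[-11,30] z:[83/3,113/3] -> hit [83/3,28], descend [2, 3]
  N2 x:[16,77/3] y:[-11,9] z:[83/3,37] -> miss, prune
  N3 x:[21,28] y:[8,30] z:[83/3,113/3] -> hit [83/3,28], descend [1, 5]
    N1 x:[21,79/3] y:[8,25] z:[94/3,113/3] -> miss, prune
    N5 x:[21,28] y:[13,30] z:[83/3,89/3] -> hit [83/3,28] leaf, test {P1@t=83/3, P2(miss), P7(miss)}

order=[0, 2, 3, 1, 5]  |boxes|=5  |leaves|=1  hit=P1

== RESULT ==
5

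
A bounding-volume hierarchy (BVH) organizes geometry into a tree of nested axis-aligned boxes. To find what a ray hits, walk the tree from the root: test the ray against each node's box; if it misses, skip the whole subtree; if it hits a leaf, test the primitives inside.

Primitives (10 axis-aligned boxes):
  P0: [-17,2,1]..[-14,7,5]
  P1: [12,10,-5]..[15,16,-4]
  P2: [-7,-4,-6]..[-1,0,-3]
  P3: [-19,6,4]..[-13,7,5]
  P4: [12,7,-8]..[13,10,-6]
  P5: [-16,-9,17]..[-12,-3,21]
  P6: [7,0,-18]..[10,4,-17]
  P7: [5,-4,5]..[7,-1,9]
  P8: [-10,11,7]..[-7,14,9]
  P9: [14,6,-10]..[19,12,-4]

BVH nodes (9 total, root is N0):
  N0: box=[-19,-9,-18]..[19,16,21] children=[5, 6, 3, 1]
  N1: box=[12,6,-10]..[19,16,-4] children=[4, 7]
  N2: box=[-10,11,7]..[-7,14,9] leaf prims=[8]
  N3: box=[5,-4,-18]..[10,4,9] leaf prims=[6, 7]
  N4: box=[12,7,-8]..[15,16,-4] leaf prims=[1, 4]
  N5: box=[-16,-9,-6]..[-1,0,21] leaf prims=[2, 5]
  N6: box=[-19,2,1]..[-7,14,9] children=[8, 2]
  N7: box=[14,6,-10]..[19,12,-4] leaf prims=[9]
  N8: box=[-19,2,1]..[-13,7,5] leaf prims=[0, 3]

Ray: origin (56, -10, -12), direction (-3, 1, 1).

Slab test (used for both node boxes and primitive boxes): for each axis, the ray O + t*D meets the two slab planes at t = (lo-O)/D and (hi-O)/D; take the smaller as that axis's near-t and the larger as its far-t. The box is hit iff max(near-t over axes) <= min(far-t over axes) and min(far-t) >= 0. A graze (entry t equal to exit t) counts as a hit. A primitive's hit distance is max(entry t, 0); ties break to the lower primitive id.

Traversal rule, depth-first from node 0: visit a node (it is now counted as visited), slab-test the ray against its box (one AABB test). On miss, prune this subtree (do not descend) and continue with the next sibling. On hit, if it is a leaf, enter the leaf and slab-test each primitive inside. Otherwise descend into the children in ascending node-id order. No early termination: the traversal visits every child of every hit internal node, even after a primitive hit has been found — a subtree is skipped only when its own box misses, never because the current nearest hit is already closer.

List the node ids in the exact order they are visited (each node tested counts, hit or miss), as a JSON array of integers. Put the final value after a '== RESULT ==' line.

Trace the traversal:
N0 x:[37/3,25] y:[1,26] z:[-6,33] -> hit [37/3,25], descend [1, 3, 5, 6]
  N1 x:[37/3,44/3] y:[16,26] z:[2,8] -> miss, prune
  N3 x:[46/3,17] y:[6,14] z:[-6,21] -> miss, prune
  N5 x:[19,24] y:[1,10] z:[6,33] -> miss, prune
  N6 x:[21,25] y:[12,24] z:[13,21] -> hit [21,21], descend [2, 8]
    N2 x:[21,22] y:[21,24] z:[19,21] -> hit [21,21] leaf, test {P8@t=21}
    N8 x:[23,25] y:[12,17] z:[13,17] -> miss, prune

order=[0, 1, 3, 5, 6, 2, 8]  |boxes|=7  |leaves|=1  hit=P8

== RESULT ==
[0, 1, 3, 5, 6, 2, 8]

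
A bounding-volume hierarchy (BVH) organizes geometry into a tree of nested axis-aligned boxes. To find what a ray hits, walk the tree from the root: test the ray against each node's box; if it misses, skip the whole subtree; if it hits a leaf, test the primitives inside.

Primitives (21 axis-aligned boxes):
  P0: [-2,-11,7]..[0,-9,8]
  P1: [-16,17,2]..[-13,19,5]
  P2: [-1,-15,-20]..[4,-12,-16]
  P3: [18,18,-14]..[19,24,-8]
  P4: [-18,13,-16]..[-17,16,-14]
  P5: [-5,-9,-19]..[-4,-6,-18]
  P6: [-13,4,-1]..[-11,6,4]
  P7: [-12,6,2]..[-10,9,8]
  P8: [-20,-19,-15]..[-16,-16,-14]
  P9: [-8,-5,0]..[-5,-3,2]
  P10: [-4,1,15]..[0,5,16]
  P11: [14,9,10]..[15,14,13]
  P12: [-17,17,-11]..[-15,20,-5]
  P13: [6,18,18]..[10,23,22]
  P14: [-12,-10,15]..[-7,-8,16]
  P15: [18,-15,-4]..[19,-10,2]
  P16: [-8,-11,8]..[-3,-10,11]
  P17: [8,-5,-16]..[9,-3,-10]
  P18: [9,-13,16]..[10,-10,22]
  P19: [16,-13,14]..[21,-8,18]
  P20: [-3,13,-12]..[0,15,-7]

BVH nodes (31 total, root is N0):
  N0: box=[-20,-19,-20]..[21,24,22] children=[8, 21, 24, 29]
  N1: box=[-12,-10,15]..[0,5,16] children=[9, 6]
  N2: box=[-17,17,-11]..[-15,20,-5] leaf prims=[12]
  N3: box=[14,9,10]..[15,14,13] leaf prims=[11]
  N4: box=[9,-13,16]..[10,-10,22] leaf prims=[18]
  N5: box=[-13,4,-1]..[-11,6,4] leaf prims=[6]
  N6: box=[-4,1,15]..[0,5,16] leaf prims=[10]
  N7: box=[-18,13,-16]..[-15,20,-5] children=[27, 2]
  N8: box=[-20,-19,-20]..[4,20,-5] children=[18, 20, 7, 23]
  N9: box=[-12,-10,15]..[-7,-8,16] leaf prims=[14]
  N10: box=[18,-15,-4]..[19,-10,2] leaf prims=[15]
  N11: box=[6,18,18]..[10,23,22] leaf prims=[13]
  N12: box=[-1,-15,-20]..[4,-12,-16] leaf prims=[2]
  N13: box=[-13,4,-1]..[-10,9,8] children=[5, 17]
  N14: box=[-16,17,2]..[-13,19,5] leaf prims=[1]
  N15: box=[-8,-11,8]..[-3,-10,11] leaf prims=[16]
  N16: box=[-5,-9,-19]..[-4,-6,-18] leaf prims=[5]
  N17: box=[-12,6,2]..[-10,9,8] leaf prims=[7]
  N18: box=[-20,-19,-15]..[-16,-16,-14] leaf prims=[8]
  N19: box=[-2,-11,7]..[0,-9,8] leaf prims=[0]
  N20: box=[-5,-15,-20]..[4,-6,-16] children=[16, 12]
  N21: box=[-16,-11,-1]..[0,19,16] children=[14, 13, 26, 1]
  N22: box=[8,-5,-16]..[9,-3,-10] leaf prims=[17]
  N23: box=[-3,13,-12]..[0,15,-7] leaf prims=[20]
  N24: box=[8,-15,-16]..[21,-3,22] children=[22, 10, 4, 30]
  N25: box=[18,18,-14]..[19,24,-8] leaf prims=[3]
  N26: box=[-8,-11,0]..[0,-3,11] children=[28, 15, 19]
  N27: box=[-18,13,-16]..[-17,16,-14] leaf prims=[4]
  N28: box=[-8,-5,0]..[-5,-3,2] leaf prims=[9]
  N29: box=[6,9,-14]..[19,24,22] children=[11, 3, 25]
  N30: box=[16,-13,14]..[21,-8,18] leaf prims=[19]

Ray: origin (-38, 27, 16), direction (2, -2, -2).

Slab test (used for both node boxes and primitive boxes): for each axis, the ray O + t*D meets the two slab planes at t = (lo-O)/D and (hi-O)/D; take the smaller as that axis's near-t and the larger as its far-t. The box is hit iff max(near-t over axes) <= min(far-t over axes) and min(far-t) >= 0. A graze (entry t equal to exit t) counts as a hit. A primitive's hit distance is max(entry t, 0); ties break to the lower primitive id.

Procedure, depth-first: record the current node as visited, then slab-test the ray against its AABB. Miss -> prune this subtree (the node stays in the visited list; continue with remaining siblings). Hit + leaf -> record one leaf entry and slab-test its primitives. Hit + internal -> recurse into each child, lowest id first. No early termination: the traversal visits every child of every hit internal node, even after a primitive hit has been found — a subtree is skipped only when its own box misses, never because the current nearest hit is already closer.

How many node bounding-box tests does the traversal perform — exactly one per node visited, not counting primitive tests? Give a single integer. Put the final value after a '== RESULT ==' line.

Trace the traversal:
N0 x:[9,59/2] y:[3/2,23] z:[-3,18] -> hit [9,18], descend [8, 21, 24, 29]
  N8 x:[9,21] y:[7/2,23] z:[21/2,18] -> hit [21/2,18], descend [7, 18, 20, 23]
    N7 x:[10,23/2] y:[7/2,7] z:[21/2,16] -> miss, prune
    N18 x:[9,11] y:[43/2,23] z:[15,31/2] -> miss, prune
    N20 x:[33/2,21] y:[33/2,21] z:[16,18] -> hit [33/2,18], descend [12, 16]
      N12 x:[37/2,21] y:[39/2,21] z:[16,18] -> miss, prune
      N16 x:[33/2,17] y:[33/2,18] z:[17,35/2] -> hit [17,17] leaf, test {P5@t=17}
    N23 x:[35/2,19] y:[6,7] z:[23/2,14] -> miss, prune
  N21 x:[11,19] y:[4,19] z:[0,17/2] -> miss, prune
  N24 x:[23,59/2] y:[15,21] z:[-3,16] -> miss, prune
  N29 x:[22,57/2] y:[3/2,9] z:[-3,15] -> miss, prune

11 AABB tests over nodes [0, 8, 7, 18, 20, 12, 16, 23, 21, 24, 29]; 1 leaf entered; closest P5.

== RESULT ==
11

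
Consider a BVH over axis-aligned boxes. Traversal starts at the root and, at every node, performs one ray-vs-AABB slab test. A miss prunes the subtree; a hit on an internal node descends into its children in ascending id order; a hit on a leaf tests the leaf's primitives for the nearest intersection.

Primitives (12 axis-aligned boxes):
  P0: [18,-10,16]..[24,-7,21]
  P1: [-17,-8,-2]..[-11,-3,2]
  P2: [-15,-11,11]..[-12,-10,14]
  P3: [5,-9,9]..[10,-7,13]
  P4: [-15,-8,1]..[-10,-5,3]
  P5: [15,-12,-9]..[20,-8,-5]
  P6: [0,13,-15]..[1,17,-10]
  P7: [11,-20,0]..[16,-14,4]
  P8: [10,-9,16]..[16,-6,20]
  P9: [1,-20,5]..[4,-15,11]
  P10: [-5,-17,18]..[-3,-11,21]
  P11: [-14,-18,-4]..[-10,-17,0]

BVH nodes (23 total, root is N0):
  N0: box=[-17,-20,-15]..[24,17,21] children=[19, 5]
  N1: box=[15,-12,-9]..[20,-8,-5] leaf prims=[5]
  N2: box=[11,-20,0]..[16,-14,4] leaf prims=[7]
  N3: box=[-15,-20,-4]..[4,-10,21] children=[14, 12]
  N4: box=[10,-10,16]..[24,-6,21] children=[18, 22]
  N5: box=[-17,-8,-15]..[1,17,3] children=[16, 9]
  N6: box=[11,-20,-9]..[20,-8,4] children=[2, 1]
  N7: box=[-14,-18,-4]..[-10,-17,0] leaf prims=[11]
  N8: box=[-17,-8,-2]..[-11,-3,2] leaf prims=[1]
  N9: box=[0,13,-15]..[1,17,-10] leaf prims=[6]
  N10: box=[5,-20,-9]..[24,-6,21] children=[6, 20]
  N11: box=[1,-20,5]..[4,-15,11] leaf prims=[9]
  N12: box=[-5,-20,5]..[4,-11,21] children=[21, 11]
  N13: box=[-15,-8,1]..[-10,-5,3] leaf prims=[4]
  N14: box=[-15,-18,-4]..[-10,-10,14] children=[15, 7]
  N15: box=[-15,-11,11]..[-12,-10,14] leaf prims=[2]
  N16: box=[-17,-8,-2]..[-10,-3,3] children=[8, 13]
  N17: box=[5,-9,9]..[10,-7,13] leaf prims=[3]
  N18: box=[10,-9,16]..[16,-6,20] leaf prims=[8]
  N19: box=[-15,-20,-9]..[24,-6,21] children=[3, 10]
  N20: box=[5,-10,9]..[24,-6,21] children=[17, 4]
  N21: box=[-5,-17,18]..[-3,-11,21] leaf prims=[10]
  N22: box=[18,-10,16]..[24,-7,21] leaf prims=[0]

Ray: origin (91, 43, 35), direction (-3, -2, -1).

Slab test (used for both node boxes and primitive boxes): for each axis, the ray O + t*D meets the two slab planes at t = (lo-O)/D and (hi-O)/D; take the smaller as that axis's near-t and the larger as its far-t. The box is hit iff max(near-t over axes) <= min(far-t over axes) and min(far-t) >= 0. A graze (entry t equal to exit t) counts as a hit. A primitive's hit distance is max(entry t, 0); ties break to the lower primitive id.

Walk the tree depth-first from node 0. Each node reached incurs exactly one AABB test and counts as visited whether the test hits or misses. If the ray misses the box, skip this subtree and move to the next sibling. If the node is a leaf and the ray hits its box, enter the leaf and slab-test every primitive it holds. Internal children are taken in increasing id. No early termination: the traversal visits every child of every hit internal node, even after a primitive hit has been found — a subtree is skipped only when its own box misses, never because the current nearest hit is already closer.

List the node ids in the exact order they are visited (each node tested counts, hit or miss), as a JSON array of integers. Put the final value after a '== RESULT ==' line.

Trace the traversal:
N0 x:[67/3,36] y:[13,63/2] z:[14,50] -> hit [67/3,63/2], descend [5, 19]
  N5 x:[30,36] y:[13,51/2] z:[32,50] -> miss, prune
  N19 x:[67/3,106/3] y:[49/2,63/2] z:[14,44] -> hit [49/2,63/2], descend [3, 10]
    N3 x:[29,106/3] y:[53/2,63/2] z:[14,39] -> hit [29,63/2], descend [12, 14]
      N12 x:[29,32] y:[27,63/2] z:[14,30] -> hit [29,30], descend [11, 21]
        N11 x:[29,30] y:[29,63/2] z:[24,30] -> hit [29,30] leaf, test {P9@t=29}
        N21 x:[94/3,32] y:[27,30] z:[14,17] -> miss, prune
      N14 x:[101/3,106/3] y:[53/2,61/2] z:[21,39] -> miss, prune
    N10 x:[67/3,86/3] y:[49/2,63/2] z:[14,44] -> hit [49/2,86/3], descend [6, 20]
      N6 x:[71/3,80/3] y:[51/2,63/2] z:[31,44] -> miss, prune
      N20 x:[67/3,86/3] y:[49/2,53/2] z:[14,26] -> hit [49/2,26], descend [4, 17]
        N4 x:[67/3,27] y:[49/2,53/2] z:[14,19] -> miss, prune
        N17 x:[27,86/3] y:[25,26] z:[22,26] -> miss, prune

order=[0, 5, 19, 3, 12, 11, 21, 14, 10, 6, 20, 4, 17]  |boxes|=13  |leaves|=1  hit=P9

== RESULT ==
[0, 5, 19, 3, 12, 11, 21, 14, 10, 6, 20, 4, 17]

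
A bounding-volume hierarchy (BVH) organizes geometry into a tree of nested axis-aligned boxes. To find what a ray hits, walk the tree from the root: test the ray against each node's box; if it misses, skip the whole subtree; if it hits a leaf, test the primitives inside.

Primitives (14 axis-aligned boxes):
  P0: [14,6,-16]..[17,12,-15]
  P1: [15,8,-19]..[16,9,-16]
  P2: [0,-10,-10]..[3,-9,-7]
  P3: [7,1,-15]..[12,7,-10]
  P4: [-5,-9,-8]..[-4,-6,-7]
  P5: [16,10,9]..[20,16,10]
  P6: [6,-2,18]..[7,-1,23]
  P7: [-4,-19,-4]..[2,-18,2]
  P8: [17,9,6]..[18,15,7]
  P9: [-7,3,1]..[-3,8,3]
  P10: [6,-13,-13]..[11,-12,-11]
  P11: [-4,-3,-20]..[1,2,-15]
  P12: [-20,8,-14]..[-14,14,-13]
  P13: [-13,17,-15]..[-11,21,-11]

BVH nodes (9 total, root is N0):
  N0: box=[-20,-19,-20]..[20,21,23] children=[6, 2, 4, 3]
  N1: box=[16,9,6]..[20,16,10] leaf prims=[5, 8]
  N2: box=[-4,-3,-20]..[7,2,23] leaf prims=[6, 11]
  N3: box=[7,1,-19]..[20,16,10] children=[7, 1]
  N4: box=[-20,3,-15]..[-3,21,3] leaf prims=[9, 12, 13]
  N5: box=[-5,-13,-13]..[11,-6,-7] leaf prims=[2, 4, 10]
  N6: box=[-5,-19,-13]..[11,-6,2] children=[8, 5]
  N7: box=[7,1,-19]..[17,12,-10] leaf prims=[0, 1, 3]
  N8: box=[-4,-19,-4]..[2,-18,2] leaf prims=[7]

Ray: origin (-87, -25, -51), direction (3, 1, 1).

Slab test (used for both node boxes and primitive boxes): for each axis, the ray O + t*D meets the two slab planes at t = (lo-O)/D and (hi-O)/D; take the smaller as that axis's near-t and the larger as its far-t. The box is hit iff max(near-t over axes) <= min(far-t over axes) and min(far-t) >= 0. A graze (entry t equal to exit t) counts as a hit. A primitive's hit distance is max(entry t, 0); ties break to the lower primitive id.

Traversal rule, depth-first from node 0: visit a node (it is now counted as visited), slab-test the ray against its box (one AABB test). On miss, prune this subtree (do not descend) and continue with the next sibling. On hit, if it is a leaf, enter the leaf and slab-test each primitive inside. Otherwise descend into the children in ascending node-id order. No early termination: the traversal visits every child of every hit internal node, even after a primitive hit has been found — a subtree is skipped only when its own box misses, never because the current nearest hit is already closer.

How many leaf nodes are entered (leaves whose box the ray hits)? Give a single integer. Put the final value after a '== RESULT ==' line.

Walk:
N0 x:[67/3,107/3] y:[6,46] z:[31,74] -> hit [31,107/3], descend [2, 3, 4, 6]
  N2 x:[83/3,94/3] y:[22,27] z:[31,74] -> miss, prune
  N3 x:[94/3,107/3] y:[26,41] z:[32,61] -> hit [32,107/3], descend [1, 7]
    N1 x:[103/3,107/3] y:[34,41] z:[57,61] -> miss, prune
    N7 x:[94/3,104/3] y:[26,37] z:[32,41] -> hit [32,104/3] leaf, test {P0(miss), P1@t=34, P3(miss)}
  N4 x:[67/3,28] y:[28,46] z:[36,54] -> miss, prune
  N6 x:[82/3,98/3] y:[6,19] z:[38,53] -> miss, prune

7 AABB tests over nodes [0, 2, 3, 1, 7, 4, 6]; 1 leaf entered; closest P1.

== RESULT ==
1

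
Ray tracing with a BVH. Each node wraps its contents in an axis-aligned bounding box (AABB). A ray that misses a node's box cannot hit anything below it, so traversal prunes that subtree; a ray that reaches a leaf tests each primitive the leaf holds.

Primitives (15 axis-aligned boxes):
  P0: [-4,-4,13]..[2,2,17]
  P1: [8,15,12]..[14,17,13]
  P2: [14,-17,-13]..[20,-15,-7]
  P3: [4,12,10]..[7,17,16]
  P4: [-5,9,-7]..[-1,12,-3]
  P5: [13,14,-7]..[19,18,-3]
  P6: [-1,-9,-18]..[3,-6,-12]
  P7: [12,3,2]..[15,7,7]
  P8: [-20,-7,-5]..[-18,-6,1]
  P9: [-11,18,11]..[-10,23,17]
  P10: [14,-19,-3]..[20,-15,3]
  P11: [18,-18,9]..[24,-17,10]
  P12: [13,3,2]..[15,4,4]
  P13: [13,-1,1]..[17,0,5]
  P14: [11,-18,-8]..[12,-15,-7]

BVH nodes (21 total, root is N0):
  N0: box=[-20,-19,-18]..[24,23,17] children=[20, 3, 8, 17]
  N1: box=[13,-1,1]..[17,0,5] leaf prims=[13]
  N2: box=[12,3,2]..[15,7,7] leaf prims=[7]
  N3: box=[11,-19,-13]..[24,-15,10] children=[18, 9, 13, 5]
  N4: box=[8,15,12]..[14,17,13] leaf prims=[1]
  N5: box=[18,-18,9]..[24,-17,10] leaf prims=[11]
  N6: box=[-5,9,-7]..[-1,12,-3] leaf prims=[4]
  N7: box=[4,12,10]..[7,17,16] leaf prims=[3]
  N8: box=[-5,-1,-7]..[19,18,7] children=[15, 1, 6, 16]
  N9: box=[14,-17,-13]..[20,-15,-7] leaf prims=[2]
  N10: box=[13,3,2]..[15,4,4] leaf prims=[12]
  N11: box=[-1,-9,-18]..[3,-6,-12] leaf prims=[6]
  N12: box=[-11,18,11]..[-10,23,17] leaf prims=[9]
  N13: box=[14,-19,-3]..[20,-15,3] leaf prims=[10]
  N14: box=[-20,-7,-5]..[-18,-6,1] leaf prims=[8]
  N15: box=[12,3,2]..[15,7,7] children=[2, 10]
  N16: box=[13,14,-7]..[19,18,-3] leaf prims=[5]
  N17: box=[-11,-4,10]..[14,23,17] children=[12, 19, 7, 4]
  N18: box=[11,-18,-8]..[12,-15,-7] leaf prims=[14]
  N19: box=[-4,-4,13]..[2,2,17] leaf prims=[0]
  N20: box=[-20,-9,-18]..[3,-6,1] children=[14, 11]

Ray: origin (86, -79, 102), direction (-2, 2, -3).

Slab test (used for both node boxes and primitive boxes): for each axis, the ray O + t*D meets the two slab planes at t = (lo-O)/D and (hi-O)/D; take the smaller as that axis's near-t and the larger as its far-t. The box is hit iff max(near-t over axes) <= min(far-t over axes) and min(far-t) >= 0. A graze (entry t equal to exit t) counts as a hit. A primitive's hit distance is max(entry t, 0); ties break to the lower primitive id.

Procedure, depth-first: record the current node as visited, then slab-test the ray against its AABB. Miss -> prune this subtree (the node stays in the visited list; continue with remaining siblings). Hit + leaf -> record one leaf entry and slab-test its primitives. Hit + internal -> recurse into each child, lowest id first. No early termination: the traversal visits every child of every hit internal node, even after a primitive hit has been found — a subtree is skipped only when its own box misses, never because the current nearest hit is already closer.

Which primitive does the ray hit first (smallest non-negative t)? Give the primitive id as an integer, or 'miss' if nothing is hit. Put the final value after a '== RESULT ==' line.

Walk:
N0 x:[31,53] y:[30,51] z:[85/3,40] -> hit [31,40], descend [3, 8, 17, 20]
  N3 x:[31,75/2] y:[30,32] z:[92/3,115/3] -> hit [31,32], descend [5, 9, 13, 18]
    N5 x:[31,34] y:[61/2,31] z:[92/3,31] -> hit [31,31] leaf, test {P11@t=31}
    N9 x:[33,36] y:[31,32] z:[109/3,115/3] -> miss, prune
    N13 x:[33,36] y:[30,32] z:[33,35] -> miss, prune
    N18 x:[37,75/2] y:[61/2,32] z:[109/3,110/3] -> miss, prune
  N8 x:[67/2,91/2] y:[39,97/2] z:[95/3,109/3] -> miss, prune
  N17 x:[36,97/2] y:[75/2,51] z:[85/3,92/3] -> miss, prune
  N20 x:[83/2,53] y:[35,73/2] z:[101/3,40] -> miss, prune

Summary -> nodes [0, 3, 5, 9, 13, 18, 8, 17, 20]; box-tests=9; leaf-entries=1; first=P11

== RESULT ==
11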